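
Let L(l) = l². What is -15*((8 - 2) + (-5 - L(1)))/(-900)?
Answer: 0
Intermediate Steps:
-15*((8 - 2) + (-5 - L(1)))/(-900) = -15*((8 - 2) + (-5 - 1*1²))/(-900) = -15*(6 + (-5 - 1*1))*(-1/900) = -15*(6 + (-5 - 1))*(-1/900) = -15*(6 - 6)*(-1/900) = -15*0*(-1/900) = 0*(-1/900) = 0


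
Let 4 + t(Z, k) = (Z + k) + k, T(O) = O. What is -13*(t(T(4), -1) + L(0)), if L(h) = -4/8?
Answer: 65/2 ≈ 32.500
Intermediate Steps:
t(Z, k) = -4 + Z + 2*k (t(Z, k) = -4 + ((Z + k) + k) = -4 + (Z + 2*k) = -4 + Z + 2*k)
L(h) = -½ (L(h) = -4*⅛ = -½)
-13*(t(T(4), -1) + L(0)) = -13*((-4 + 4 + 2*(-1)) - ½) = -13*((-4 + 4 - 2) - ½) = -13*(-2 - ½) = -13*(-5/2) = 65/2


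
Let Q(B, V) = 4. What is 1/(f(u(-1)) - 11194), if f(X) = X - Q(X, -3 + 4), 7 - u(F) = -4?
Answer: -1/11187 ≈ -8.9390e-5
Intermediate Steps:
u(F) = 11 (u(F) = 7 - 1*(-4) = 7 + 4 = 11)
f(X) = -4 + X (f(X) = X - 1*4 = X - 4 = -4 + X)
1/(f(u(-1)) - 11194) = 1/((-4 + 11) - 11194) = 1/(7 - 11194) = 1/(-11187) = -1/11187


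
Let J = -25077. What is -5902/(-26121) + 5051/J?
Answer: 5355761/218345439 ≈ 0.024529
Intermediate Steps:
-5902/(-26121) + 5051/J = -5902/(-26121) + 5051/(-25077) = -5902*(-1/26121) + 5051*(-1/25077) = 5902/26121 - 5051/25077 = 5355761/218345439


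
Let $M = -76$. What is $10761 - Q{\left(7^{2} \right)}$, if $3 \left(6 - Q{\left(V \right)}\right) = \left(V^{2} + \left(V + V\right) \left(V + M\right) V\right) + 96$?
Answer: $- \frac{94892}{3} \approx -31631.0$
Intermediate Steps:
$Q{\left(V \right)} = -26 - \frac{V^{2}}{3} - \frac{2 V^{2} \left(-76 + V\right)}{3}$ ($Q{\left(V \right)} = 6 - \frac{\left(V^{2} + \left(V + V\right) \left(V - 76\right) V\right) + 96}{3} = 6 - \frac{\left(V^{2} + 2 V \left(-76 + V\right) V\right) + 96}{3} = 6 - \frac{\left(V^{2} + 2 V^{2} \left(-76 + V\right)\right) + 96}{3} = 6 - \frac{96 + V^{2} + 2 V^{2} \left(-76 + V\right)}{3} = 6 - \left(32 + \frac{V^{2}}{3} + \frac{2 V^{2} \left(-76 + V\right)}{3}\right) = -26 - \frac{V^{2}}{3} - \frac{2 V^{2} \left(-76 + V\right)}{3}$)
$10761 - Q{\left(7^{2} \right)} = 10761 - \left(-26 - \frac{2 \left(7^{2}\right)^{3}}{3} + \frac{151 \left(7^{2}\right)^{2}}{3}\right) = 10761 - \left(-26 - \frac{2 \cdot 49^{3}}{3} + \frac{151 \cdot 49^{2}}{3}\right) = 10761 - \left(-26 - \frac{235298}{3} + \frac{151}{3} \cdot 2401\right) = 10761 - \left(-26 - \frac{235298}{3} + \frac{362551}{3}\right) = 10761 - \frac{127175}{3} = - \frac{94892}{3}$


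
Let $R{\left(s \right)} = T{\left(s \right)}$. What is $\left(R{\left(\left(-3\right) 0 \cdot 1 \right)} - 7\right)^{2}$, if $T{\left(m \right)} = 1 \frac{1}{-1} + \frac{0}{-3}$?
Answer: $64$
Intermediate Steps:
$T{\left(m \right)} = -1$ ($T{\left(m \right)} = 1 \left(-1\right) + 0 \left(- \frac{1}{3}\right) = -1 + 0 = -1$)
$R{\left(s \right)} = -1$
$\left(R{\left(\left(-3\right) 0 \cdot 1 \right)} - 7\right)^{2} = \left(-1 - 7\right)^{2} = \left(-8\right)^{2} = 64$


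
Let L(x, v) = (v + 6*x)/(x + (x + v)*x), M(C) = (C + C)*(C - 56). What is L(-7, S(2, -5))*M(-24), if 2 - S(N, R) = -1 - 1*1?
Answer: -72960/7 ≈ -10423.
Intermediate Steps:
S(N, R) = 4 (S(N, R) = 2 - (-1 - 1*1) = 2 - (-1 - 1) = 2 - 1*(-2) = 2 + 2 = 4)
M(C) = 2*C*(-56 + C) (M(C) = (2*C)*(-56 + C) = 2*C*(-56 + C))
L(x, v) = (v + 6*x)/(x + x*(v + x)) (L(x, v) = (v + 6*x)/(x + (v + x)*x) = (v + 6*x)/(x + x*(v + x)))
L(-7, S(2, -5))*M(-24) = ((4 + 6*(-7))/((-7)*(1 + 4 - 7)))*(2*(-24)*(-56 - 24)) = (-1/7*(4 - 42)/(-2))*(2*(-24)*(-80)) = -1/7*(-1/2)*(-38)*3840 = -19/7*3840 = -72960/7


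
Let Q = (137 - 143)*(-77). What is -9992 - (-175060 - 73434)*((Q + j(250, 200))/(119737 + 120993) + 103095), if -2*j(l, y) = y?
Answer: 17036288742264/665 ≈ 2.5618e+10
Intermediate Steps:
Q = 462 (Q = -6*(-77) = 462)
j(l, y) = -y/2
-9992 - (-175060 - 73434)*((Q + j(250, 200))/(119737 + 120993) + 103095) = -9992 - (-175060 - 73434)*((462 - 1/2*200)/(119737 + 120993) + 103095) = -9992 - (-248494)*((462 - 100)/240730 + 103095) = -9992 - (-248494)*(362*(1/240730) + 103095) = -9992 - (-248494)*(1/665 + 103095) = -9992 - (-248494)*68558176/665 = -9992 - 1*(-17036295386944/665) = -9992 + 17036295386944/665 = 17036288742264/665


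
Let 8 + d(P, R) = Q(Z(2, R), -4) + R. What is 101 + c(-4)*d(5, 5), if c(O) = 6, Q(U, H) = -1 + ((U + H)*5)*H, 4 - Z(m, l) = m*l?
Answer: 1277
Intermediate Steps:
Z(m, l) = 4 - l*m (Z(m, l) = 4 - m*l = 4 - l*m)
Q(U, H) = -1 + H*(5*H + 5*U) (Q(U, H) = -1 + ((H + U)*5)*H = -1 + (5*H + 5*U)*H = -1 + H*(5*H + 5*U))
d(P, R) = -9 + 41*R (d(P, R) = -8 + ((-1 + 5*(-4)² + 5*(-4)*(4 - 1*R*2)) + R) = -8 + ((-1 + 5*16 + 5*(-4)*(4 - 2*R)) + R) = -8 + ((-1 + 80 + (-80 + 40*R)) + R) = -8 + ((-1 + 40*R) + R) = -8 + (-1 + 41*R) = -9 + 41*R)
101 + c(-4)*d(5, 5) = 101 + 6*(-9 + 41*5) = 101 + 6*(-9 + 205) = 101 + 6*196 = 101 + 1176 = 1277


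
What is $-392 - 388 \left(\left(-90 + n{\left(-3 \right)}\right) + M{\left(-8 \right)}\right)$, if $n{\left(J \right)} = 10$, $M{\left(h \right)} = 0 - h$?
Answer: $27544$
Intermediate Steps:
$M{\left(h \right)} = - h$
$-392 - 388 \left(\left(-90 + n{\left(-3 \right)}\right) + M{\left(-8 \right)}\right) = -392 - 388 \left(\left(-90 + 10\right) - -8\right) = -392 - 388 \left(-80 + 8\right) = -392 - -27936 = -392 + 27936 = 27544$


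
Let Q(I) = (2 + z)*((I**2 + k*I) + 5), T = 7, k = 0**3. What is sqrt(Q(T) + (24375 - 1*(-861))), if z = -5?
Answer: 3*sqrt(2786) ≈ 158.35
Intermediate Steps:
k = 0
Q(I) = -15 - 3*I**2 (Q(I) = (2 - 5)*((I**2 + 0*I) + 5) = -3*((I**2 + 0) + 5) = -3*(I**2 + 5) = -3*(5 + I**2) = -15 - 3*I**2)
sqrt(Q(T) + (24375 - 1*(-861))) = sqrt((-15 - 3*7**2) + (24375 - 1*(-861))) = sqrt((-15 - 3*49) + (24375 + 861)) = sqrt((-15 - 147) + 25236) = sqrt(-162 + 25236) = sqrt(25074) = 3*sqrt(2786)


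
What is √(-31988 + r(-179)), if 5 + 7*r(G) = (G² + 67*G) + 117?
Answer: 2*I*√7277 ≈ 170.61*I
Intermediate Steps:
r(G) = 16 + G²/7 + 67*G/7 (r(G) = -5/7 + ((G² + 67*G) + 117)/7 = -5/7 + (117 + G² + 67*G)/7 = -5/7 + (117/7 + G²/7 + 67*G/7) = 16 + G²/7 + 67*G/7)
√(-31988 + r(-179)) = √(-31988 + (16 + (⅐)*(-179)² + (67/7)*(-179))) = √(-31988 + (16 + (⅐)*32041 - 11993/7)) = √(-31988 + (16 + 32041/7 - 11993/7)) = √(-31988 + 2880) = √(-29108) = 2*I*√7277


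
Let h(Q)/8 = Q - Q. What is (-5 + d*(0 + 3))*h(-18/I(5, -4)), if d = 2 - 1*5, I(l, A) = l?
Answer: 0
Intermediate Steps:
h(Q) = 0 (h(Q) = 8*(Q - Q) = 8*0 = 0)
d = -3 (d = 2 - 5 = -3)
(-5 + d*(0 + 3))*h(-18/I(5, -4)) = (-5 - 3*(0 + 3))*0 = (-5 - 3*3)*0 = (-5 - 9)*0 = -14*0 = 0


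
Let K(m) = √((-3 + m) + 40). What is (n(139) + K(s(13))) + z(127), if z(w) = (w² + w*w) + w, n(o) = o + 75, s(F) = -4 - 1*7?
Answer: 32599 + √26 ≈ 32604.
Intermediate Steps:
s(F) = -11 (s(F) = -4 - 7 = -11)
K(m) = √(37 + m)
n(o) = 75 + o
z(w) = w + 2*w² (z(w) = (w² + w²) + w = 2*w² + w = w + 2*w²)
(n(139) + K(s(13))) + z(127) = ((75 + 139) + √(37 - 11)) + 127*(1 + 2*127) = (214 + √26) + 127*(1 + 254) = (214 + √26) + 127*255 = (214 + √26) + 32385 = 32599 + √26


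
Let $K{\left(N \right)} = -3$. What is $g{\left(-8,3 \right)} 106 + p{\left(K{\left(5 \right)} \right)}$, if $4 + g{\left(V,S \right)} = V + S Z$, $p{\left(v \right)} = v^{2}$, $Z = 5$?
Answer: $327$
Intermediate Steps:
$g{\left(V,S \right)} = -4 + V + 5 S$ ($g{\left(V,S \right)} = -4 + \left(V + S 5\right) = -4 + \left(V + 5 S\right) = -4 + V + 5 S$)
$g{\left(-8,3 \right)} 106 + p{\left(K{\left(5 \right)} \right)} = \left(-4 - 8 + 5 \cdot 3\right) 106 + \left(-3\right)^{2} = \left(-4 - 8 + 15\right) 106 + 9 = 3 \cdot 106 + 9 = 318 + 9 = 327$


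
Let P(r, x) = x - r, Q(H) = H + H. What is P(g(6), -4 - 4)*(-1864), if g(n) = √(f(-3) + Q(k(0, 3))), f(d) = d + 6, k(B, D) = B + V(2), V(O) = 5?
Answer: 14912 + 1864*√13 ≈ 21633.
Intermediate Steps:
k(B, D) = 5 + B (k(B, D) = B + 5 = 5 + B)
Q(H) = 2*H
f(d) = 6 + d
g(n) = √13 (g(n) = √((6 - 3) + 2*(5 + 0)) = √(3 + 2*5) = √(3 + 10) = √13)
P(g(6), -4 - 4)*(-1864) = ((-4 - 4) - √13)*(-1864) = (-8 - √13)*(-1864) = 14912 + 1864*√13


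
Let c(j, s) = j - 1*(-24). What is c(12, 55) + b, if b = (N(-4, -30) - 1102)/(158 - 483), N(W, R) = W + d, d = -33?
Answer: 12839/325 ≈ 39.505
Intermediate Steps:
N(W, R) = -33 + W (N(W, R) = W - 33 = -33 + W)
b = 1139/325 (b = ((-33 - 4) - 1102)/(158 - 483) = (-37 - 1102)/(-325) = -1139*(-1/325) = 1139/325 ≈ 3.5046)
c(j, s) = 24 + j (c(j, s) = j + 24 = 24 + j)
c(12, 55) + b = (24 + 12) + 1139/325 = 36 + 1139/325 = 12839/325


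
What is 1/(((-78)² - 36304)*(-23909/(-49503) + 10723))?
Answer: -49503/16042123147160 ≈ -3.0858e-9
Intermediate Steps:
1/(((-78)² - 36304)*(-23909/(-49503) + 10723)) = 1/((6084 - 36304)*(-23909*(-1/49503) + 10723)) = 1/(-30220*(23909/49503 + 10723)) = 1/(-30220*530844578/49503) = 1/(-16042123147160/49503) = -49503/16042123147160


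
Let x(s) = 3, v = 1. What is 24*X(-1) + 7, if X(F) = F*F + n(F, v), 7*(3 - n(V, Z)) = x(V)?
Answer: 649/7 ≈ 92.714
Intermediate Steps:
n(V, Z) = 18/7 (n(V, Z) = 3 - 1/7*3 = 3 - 3/7 = 18/7)
X(F) = 18/7 + F**2 (X(F) = F*F + 18/7 = F**2 + 18/7 = 18/7 + F**2)
24*X(-1) + 7 = 24*(18/7 + (-1)**2) + 7 = 24*(18/7 + 1) + 7 = 24*(25/7) + 7 = 600/7 + 7 = 649/7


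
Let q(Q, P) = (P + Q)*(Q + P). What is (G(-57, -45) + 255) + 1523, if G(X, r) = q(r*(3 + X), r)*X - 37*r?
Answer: -324225382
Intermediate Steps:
q(Q, P) = (P + Q)² (q(Q, P) = (P + Q)*(P + Q) = (P + Q)²)
G(X, r) = -37*r + X*(r + r*(3 + X))² (G(X, r) = (r + r*(3 + X))²*X - 37*r = X*(r + r*(3 + X))² - 37*r = -37*r + X*(r + r*(3 + X))²)
(G(-57, -45) + 255) + 1523 = (-45*(-37 - 57*(-45)*(4 - 57)²) + 255) + 1523 = (-45*(-37 - 57*(-45)*(-53)²) + 255) + 1523 = (-45*(-37 - 57*(-45)*2809) + 255) + 1523 = (-45*(-37 + 7205085) + 255) + 1523 = (-45*7205048 + 255) + 1523 = (-324227160 + 255) + 1523 = -324226905 + 1523 = -324225382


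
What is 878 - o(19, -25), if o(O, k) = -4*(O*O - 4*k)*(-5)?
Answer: -8342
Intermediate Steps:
o(O, k) = -80*k + 20*O**2 (o(O, k) = -4*(O**2 - 4*k)*(-5) = (-4*O**2 + 16*k)*(-5) = -80*k + 20*O**2)
878 - o(19, -25) = 878 - (-80*(-25) + 20*19**2) = 878 - (2000 + 20*361) = 878 - (2000 + 7220) = 878 - 1*9220 = 878 - 9220 = -8342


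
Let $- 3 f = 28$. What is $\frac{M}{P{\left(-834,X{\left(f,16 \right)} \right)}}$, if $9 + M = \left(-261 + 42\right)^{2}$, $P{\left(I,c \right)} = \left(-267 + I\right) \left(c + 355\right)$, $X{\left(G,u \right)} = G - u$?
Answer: $- \frac{47952}{362963} \approx -0.13211$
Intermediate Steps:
$f = - \frac{28}{3}$ ($f = \left(- \frac{1}{3}\right) 28 = - \frac{28}{3} \approx -9.3333$)
$P{\left(I,c \right)} = \left(-267 + I\right) \left(355 + c\right)$
$M = 47952$ ($M = -9 + \left(-261 + 42\right)^{2} = -9 + \left(-219\right)^{2} = -9 + 47961 = 47952$)
$\frac{M}{P{\left(-834,X{\left(f,16 \right)} \right)}} = \frac{47952}{-94785 - 267 \left(- \frac{28}{3} - 16\right) + 355 \left(-834\right) - 834 \left(- \frac{28}{3} - 16\right)} = \frac{47952}{-94785 - 267 \left(- \frac{28}{3} - 16\right) - 296070 - 834 \left(- \frac{28}{3} - 16\right)} = \frac{47952}{-94785 - -6764 - 296070 - -21128} = \frac{47952}{-94785 + 6764 - 296070 + 21128} = \frac{47952}{-362963} = 47952 \left(- \frac{1}{362963}\right) = - \frac{47952}{362963}$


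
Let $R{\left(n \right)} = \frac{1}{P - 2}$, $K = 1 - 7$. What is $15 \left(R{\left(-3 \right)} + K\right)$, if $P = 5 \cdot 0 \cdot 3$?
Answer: $- \frac{195}{2} \approx -97.5$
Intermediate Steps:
$K = -6$
$P = 0$ ($P = 0 \cdot 3 = 0$)
$R{\left(n \right)} = - \frac{1}{2}$ ($R{\left(n \right)} = \frac{1}{0 - 2} = \frac{1}{-2} = - \frac{1}{2}$)
$15 \left(R{\left(-3 \right)} + K\right) = 15 \left(- \frac{1}{2} - 6\right) = 15 \left(- \frac{13}{2}\right) = - \frac{195}{2}$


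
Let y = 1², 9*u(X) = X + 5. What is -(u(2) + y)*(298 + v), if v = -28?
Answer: -480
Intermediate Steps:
u(X) = 5/9 + X/9 (u(X) = (X + 5)/9 = (5 + X)/9 = 5/9 + X/9)
y = 1
-(u(2) + y)*(298 + v) = -((5/9 + (⅑)*2) + 1)*(298 - 28) = -((5/9 + 2/9) + 1)*270 = -(7/9 + 1)*270 = -16*270/9 = -1*480 = -480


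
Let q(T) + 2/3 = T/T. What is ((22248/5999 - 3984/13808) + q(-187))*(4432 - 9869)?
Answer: -316955112772/15531411 ≈ -20407.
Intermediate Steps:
q(T) = 1/3 (q(T) = -2/3 + T/T = -2/3 + 1 = 1/3)
((22248/5999 - 3984/13808) + q(-187))*(4432 - 9869) = ((22248/5999 - 3984/13808) + 1/3)*(4432 - 9869) = ((22248*(1/5999) - 3984*1/13808) + 1/3)*(-5437) = ((22248/5999 - 249/863) + 1/3)*(-5437) = (17706273/5177137 + 1/3)*(-5437) = (58295956/15531411)*(-5437) = -316955112772/15531411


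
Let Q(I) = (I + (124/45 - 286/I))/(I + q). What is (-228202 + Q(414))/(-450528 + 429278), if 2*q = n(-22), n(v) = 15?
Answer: 99553262378/9270365625 ≈ 10.739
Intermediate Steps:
q = 15/2 (q = (½)*15 = 15/2 ≈ 7.5000)
Q(I) = (124/45 + I - 286/I)/(15/2 + I) (Q(I) = (I + (124/45 - 286/I))/(I + 15/2) = (I + (124*(1/45) - 286/I))/(15/2 + I) = (I + (124/45 - 286/I))/(15/2 + I) = (124/45 + I - 286/I)/(15/2 + I))
(-228202 + Q(414))/(-450528 + 429278) = (-228202 + (2/45)*(-12870 + 45*414² + 124*414)/(414*(15 + 2*414)))/(-450528 + 429278) = (-228202 + (2/45)*(1/414)*(-12870 + 45*171396 + 51336)/(15 + 828))/(-21250) = (-228202 + (2/45)*(1/414)*(-12870 + 7712820 + 51336)/843)*(-1/21250) = (-228202 + (2/45)*(1/414)*(1/843)*7751286)*(-1/21250) = (-228202 + 861254/872505)*(-1/21250) = -199106524756/872505*(-1/21250) = 99553262378/9270365625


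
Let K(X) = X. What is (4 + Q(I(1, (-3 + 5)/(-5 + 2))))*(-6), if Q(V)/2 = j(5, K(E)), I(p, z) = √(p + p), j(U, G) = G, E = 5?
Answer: -84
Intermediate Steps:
I(p, z) = √2*√p (I(p, z) = √(2*p) = √2*√p)
Q(V) = 10 (Q(V) = 2*5 = 10)
(4 + Q(I(1, (-3 + 5)/(-5 + 2))))*(-6) = (4 + 10)*(-6) = 14*(-6) = -84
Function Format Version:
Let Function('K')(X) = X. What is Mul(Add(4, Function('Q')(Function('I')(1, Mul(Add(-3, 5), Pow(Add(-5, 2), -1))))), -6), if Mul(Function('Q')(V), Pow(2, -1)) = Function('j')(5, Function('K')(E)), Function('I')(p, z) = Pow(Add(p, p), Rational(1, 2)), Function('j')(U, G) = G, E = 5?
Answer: -84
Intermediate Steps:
Function('I')(p, z) = Mul(Pow(2, Rational(1, 2)), Pow(p, Rational(1, 2))) (Function('I')(p, z) = Pow(Mul(2, p), Rational(1, 2)) = Mul(Pow(2, Rational(1, 2)), Pow(p, Rational(1, 2))))
Function('Q')(V) = 10 (Function('Q')(V) = Mul(2, 5) = 10)
Mul(Add(4, Function('Q')(Function('I')(1, Mul(Add(-3, 5), Pow(Add(-5, 2), -1))))), -6) = Mul(Add(4, 10), -6) = Mul(14, -6) = -84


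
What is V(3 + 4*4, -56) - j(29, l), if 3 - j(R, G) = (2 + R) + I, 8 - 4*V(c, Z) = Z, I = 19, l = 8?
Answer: 63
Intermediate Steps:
V(c, Z) = 2 - Z/4
j(R, G) = -18 - R (j(R, G) = 3 - ((2 + R) + 19) = 3 - (21 + R) = 3 + (-21 - R) = -18 - R)
V(3 + 4*4, -56) - j(29, l) = (2 - ¼*(-56)) - (-18 - 1*29) = (2 + 14) - (-18 - 29) = 16 - 1*(-47) = 16 + 47 = 63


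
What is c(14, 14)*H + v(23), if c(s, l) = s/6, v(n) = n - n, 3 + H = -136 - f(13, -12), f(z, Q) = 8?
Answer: -343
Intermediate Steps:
H = -147 (H = -3 + (-136 - 1*8) = -3 + (-136 - 8) = -3 - 144 = -147)
v(n) = 0
c(s, l) = s/6 (c(s, l) = s*(⅙) = s/6)
c(14, 14)*H + v(23) = ((⅙)*14)*(-147) + 0 = (7/3)*(-147) + 0 = -343 + 0 = -343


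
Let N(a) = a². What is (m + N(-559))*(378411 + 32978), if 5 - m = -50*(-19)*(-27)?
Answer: 139105430904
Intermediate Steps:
m = 25655 (m = 5 - (-50*(-19))*(-27) = 5 - 950*(-27) = 5 - 1*(-25650) = 5 + 25650 = 25655)
(m + N(-559))*(378411 + 32978) = (25655 + (-559)²)*(378411 + 32978) = (25655 + 312481)*411389 = 338136*411389 = 139105430904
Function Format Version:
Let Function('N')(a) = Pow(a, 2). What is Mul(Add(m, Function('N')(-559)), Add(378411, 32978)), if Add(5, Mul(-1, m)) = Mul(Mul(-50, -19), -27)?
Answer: 139105430904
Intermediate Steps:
m = 25655 (m = Add(5, Mul(-1, Mul(Mul(-50, -19), -27))) = Add(5, Mul(-1, Mul(950, -27))) = Add(5, Mul(-1, -25650)) = Add(5, 25650) = 25655)
Mul(Add(m, Function('N')(-559)), Add(378411, 32978)) = Mul(Add(25655, Pow(-559, 2)), Add(378411, 32978)) = Mul(Add(25655, 312481), 411389) = Mul(338136, 411389) = 139105430904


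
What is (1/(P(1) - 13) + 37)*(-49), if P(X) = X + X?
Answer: -19894/11 ≈ -1808.5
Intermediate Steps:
P(X) = 2*X
(1/(P(1) - 13) + 37)*(-49) = (1/(2*1 - 13) + 37)*(-49) = (1/(2 - 13) + 37)*(-49) = (1/(-11) + 37)*(-49) = (-1/11 + 37)*(-49) = (406/11)*(-49) = -19894/11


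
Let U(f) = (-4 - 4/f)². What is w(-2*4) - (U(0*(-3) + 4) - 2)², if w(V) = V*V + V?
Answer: -473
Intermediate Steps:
w(V) = V + V² (w(V) = V² + V = V + V²)
w(-2*4) - (U(0*(-3) + 4) - 2)² = (-2*4)*(1 - 2*4) - (16*(1 + (0*(-3) + 4))²/(0*(-3) + 4)² - 2)² = -8*(1 - 8) - (16*(1 + (0 + 4))²/(0 + 4)² - 2)² = -8*(-7) - (16*(1 + 4)²/4² - 2)² = 56 - (16*(1/16)*5² - 2)² = 56 - (16*(1/16)*25 - 2)² = 56 - (25 - 2)² = 56 - 1*23² = 56 - 1*529 = 56 - 529 = -473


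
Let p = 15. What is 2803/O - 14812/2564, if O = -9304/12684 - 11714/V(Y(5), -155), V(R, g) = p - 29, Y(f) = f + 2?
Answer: -4118855552/1699223695 ≈ -2.4240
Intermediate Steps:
Y(f) = 2 + f
V(R, g) = -14 (V(R, g) = 15 - 29 = -14)
O = 2650895/3171 (O = -9304/12684 - 11714/(-14) = -9304*1/12684 - 11714*(-1/14) = -2326/3171 + 5857/7 = 2650895/3171 ≈ 835.98)
2803/O - 14812/2564 = 2803/(2650895/3171) - 14812/2564 = 2803*(3171/2650895) - 14812*1/2564 = 8888313/2650895 - 3703/641 = -4118855552/1699223695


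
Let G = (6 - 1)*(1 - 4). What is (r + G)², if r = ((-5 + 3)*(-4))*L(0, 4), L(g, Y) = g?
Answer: 225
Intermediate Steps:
G = -15 (G = 5*(-3) = -15)
r = 0 (r = ((-5 + 3)*(-4))*0 = -2*(-4)*0 = 8*0 = 0)
(r + G)² = (0 - 15)² = (-15)² = 225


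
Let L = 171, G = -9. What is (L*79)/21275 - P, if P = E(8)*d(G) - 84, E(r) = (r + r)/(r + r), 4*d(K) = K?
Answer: 7393911/85100 ≈ 86.885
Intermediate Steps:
d(K) = K/4
E(r) = 1 (E(r) = (2*r)/((2*r)) = (2*r)*(1/(2*r)) = 1)
P = -345/4 (P = 1*((¼)*(-9)) - 84 = 1*(-9/4) - 84 = -9/4 - 84 = -345/4 ≈ -86.250)
(L*79)/21275 - P = (171*79)/21275 - 1*(-345/4) = 13509*(1/21275) + 345/4 = 13509/21275 + 345/4 = 7393911/85100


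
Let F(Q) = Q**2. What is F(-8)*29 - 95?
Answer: 1761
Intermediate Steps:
F(-8)*29 - 95 = (-8)**2*29 - 95 = 64*29 - 95 = 1856 - 95 = 1761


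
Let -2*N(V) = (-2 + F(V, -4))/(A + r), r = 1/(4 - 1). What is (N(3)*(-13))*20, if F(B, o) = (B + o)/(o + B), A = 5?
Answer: -195/8 ≈ -24.375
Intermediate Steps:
F(B, o) = 1 (F(B, o) = (B + o)/(B + o) = 1)
r = ⅓ (r = 1/3 = ⅓ ≈ 0.33333)
N(V) = 3/32 (N(V) = -(-2 + 1)/(2*(5 + ⅓)) = -(-1)/(2*16/3) = -(-1)*3/(2*16) = -½*(-3/16) = 3/32)
(N(3)*(-13))*20 = ((3/32)*(-13))*20 = -39/32*20 = -195/8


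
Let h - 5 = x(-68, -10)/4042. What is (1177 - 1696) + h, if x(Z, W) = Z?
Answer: -1038828/2021 ≈ -514.02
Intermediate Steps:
h = 10071/2021 (h = 5 - 68/4042 = 5 - 68*1/4042 = 5 - 34/2021 = 10071/2021 ≈ 4.9832)
(1177 - 1696) + h = (1177 - 1696) + 10071/2021 = -519 + 10071/2021 = -1038828/2021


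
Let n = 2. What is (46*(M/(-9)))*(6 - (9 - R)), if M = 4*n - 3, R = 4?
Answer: -230/9 ≈ -25.556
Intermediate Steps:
M = 5 (M = 4*2 - 3 = 8 - 3 = 5)
(46*(M/(-9)))*(6 - (9 - R)) = (46*(5/(-9)))*(6 - (9 - 1*4)) = (46*(5*(-1/9)))*(6 - (9 - 4)) = (46*(-5/9))*(6 - 1*5) = -230*(6 - 5)/9 = -230/9*1 = -230/9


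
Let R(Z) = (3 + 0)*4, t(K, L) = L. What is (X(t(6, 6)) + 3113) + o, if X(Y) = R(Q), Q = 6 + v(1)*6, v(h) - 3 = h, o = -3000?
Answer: 125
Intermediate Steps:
v(h) = 3 + h
Q = 30 (Q = 6 + (3 + 1)*6 = 6 + 4*6 = 6 + 24 = 30)
R(Z) = 12 (R(Z) = 3*4 = 12)
X(Y) = 12
(X(t(6, 6)) + 3113) + o = (12 + 3113) - 3000 = 3125 - 3000 = 125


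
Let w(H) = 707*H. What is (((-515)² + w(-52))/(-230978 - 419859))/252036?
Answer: -228461/164034354132 ≈ -1.3928e-6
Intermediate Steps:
(((-515)² + w(-52))/(-230978 - 419859))/252036 = (((-515)² + 707*(-52))/(-230978 - 419859))/252036 = ((265225 - 36764)/(-650837))*(1/252036) = (228461*(-1/650837))*(1/252036) = -228461/650837*1/252036 = -228461/164034354132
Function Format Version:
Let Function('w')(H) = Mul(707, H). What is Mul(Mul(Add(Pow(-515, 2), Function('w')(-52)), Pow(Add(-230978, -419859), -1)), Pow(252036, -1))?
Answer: Rational(-228461, 164034354132) ≈ -1.3928e-6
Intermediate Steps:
Mul(Mul(Add(Pow(-515, 2), Function('w')(-52)), Pow(Add(-230978, -419859), -1)), Pow(252036, -1)) = Mul(Mul(Add(Pow(-515, 2), Mul(707, -52)), Pow(Add(-230978, -419859), -1)), Pow(252036, -1)) = Mul(Mul(Add(265225, -36764), Pow(-650837, -1)), Rational(1, 252036)) = Mul(Mul(228461, Rational(-1, 650837)), Rational(1, 252036)) = Mul(Rational(-228461, 650837), Rational(1, 252036)) = Rational(-228461, 164034354132)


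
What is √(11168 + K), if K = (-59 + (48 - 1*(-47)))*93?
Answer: 2*√3629 ≈ 120.48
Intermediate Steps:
K = 3348 (K = (-59 + (48 + 47))*93 = (-59 + 95)*93 = 36*93 = 3348)
√(11168 + K) = √(11168 + 3348) = √14516 = 2*√3629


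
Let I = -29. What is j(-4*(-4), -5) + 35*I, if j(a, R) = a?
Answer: -999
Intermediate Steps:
j(-4*(-4), -5) + 35*I = -4*(-4) + 35*(-29) = 16 - 1015 = -999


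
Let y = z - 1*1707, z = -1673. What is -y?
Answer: 3380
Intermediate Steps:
y = -3380 (y = -1673 - 1*1707 = -1673 - 1707 = -3380)
-y = -1*(-3380) = 3380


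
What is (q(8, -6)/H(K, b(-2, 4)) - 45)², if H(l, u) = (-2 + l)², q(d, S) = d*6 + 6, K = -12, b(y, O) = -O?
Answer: 19210689/9604 ≈ 2000.3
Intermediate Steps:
q(d, S) = 6 + 6*d (q(d, S) = 6*d + 6 = 6 + 6*d)
(q(8, -6)/H(K, b(-2, 4)) - 45)² = ((6 + 6*8)/((-2 - 12)²) - 45)² = ((6 + 48)/((-14)²) - 45)² = (54/196 - 45)² = (54*(1/196) - 45)² = (27/98 - 45)² = (-4383/98)² = 19210689/9604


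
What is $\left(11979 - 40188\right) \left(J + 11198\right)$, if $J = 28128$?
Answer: $-1109347134$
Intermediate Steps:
$\left(11979 - 40188\right) \left(J + 11198\right) = \left(11979 - 40188\right) \left(28128 + 11198\right) = \left(-28209\right) 39326 = -1109347134$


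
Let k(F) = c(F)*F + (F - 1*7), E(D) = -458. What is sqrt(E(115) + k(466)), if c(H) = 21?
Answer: sqrt(9787) ≈ 98.929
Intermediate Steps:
k(F) = -7 + 22*F (k(F) = 21*F + (F - 1*7) = 21*F + (F - 7) = 21*F + (-7 + F) = -7 + 22*F)
sqrt(E(115) + k(466)) = sqrt(-458 + (-7 + 22*466)) = sqrt(-458 + (-7 + 10252)) = sqrt(-458 + 10245) = sqrt(9787)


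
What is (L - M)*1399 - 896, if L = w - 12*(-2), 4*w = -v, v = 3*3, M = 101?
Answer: -447067/4 ≈ -1.1177e+5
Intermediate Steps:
v = 9
w = -9/4 (w = (-1*9)/4 = (¼)*(-9) = -9/4 ≈ -2.2500)
L = 87/4 (L = -9/4 - 12*(-2) = -9/4 + 24 = 87/4 ≈ 21.750)
(L - M)*1399 - 896 = (87/4 - 1*101)*1399 - 896 = (87/4 - 101)*1399 - 896 = -317/4*1399 - 896 = -443483/4 - 896 = -447067/4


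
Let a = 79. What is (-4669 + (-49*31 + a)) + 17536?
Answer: 11427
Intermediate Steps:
(-4669 + (-49*31 + a)) + 17536 = (-4669 + (-49*31 + 79)) + 17536 = (-4669 + (-1519 + 79)) + 17536 = (-4669 - 1440) + 17536 = -6109 + 17536 = 11427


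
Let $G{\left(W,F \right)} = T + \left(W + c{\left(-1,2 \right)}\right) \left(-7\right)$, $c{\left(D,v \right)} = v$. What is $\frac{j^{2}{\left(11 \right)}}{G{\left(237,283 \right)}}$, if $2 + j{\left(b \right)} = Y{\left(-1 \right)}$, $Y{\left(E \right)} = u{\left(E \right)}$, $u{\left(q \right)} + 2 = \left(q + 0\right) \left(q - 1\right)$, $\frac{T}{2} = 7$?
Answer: $- \frac{4}{1659} \approx -0.0024111$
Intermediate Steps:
$T = 14$ ($T = 2 \cdot 7 = 14$)
$u{\left(q \right)} = -2 + q \left(-1 + q\right)$ ($u{\left(q \right)} = -2 + \left(q + 0\right) \left(q - 1\right) = -2 + q \left(-1 + q\right)$)
$Y{\left(E \right)} = -2 + E^{2} - E$
$j{\left(b \right)} = -2$ ($j{\left(b \right)} = -2 - \left(1 - 1\right) = -2 + \left(-2 + 1 + 1\right) = -2 + 0 = -2$)
$G{\left(W,F \right)} = - 7 W$ ($G{\left(W,F \right)} = 14 + \left(W + 2\right) \left(-7\right) = 14 + \left(2 + W\right) \left(-7\right) = 14 - \left(14 + 7 W\right) = - 7 W$)
$\frac{j^{2}{\left(11 \right)}}{G{\left(237,283 \right)}} = \frac{\left(-2\right)^{2}}{\left(-7\right) 237} = \frac{4}{-1659} = 4 \left(- \frac{1}{1659}\right) = - \frac{4}{1659}$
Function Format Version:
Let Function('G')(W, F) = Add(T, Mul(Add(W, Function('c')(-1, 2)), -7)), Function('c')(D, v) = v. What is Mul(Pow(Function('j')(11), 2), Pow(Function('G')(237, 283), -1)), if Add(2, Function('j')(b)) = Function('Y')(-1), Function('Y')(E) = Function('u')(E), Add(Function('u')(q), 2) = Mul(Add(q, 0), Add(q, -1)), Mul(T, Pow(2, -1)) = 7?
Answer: Rational(-4, 1659) ≈ -0.0024111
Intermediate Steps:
T = 14 (T = Mul(2, 7) = 14)
Function('u')(q) = Add(-2, Mul(q, Add(-1, q))) (Function('u')(q) = Add(-2, Mul(Add(q, 0), Add(q, -1))) = Add(-2, Mul(q, Add(-1, q))))
Function('Y')(E) = Add(-2, Pow(E, 2), Mul(-1, E))
Function('j')(b) = -2 (Function('j')(b) = Add(-2, Add(-2, Pow(-1, 2), Mul(-1, -1))) = Add(-2, Add(-2, 1, 1)) = Add(-2, 0) = -2)
Function('G')(W, F) = Mul(-7, W) (Function('G')(W, F) = Add(14, Mul(Add(W, 2), -7)) = Add(14, Mul(Add(2, W), -7)) = Add(14, Add(-14, Mul(-7, W))) = Mul(-7, W))
Mul(Pow(Function('j')(11), 2), Pow(Function('G')(237, 283), -1)) = Mul(Pow(-2, 2), Pow(Mul(-7, 237), -1)) = Mul(4, Pow(-1659, -1)) = Mul(4, Rational(-1, 1659)) = Rational(-4, 1659)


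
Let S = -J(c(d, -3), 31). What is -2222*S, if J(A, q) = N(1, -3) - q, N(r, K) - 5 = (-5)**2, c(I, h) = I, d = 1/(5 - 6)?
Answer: -2222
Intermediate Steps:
d = -1 (d = 1/(-1) = -1)
N(r, K) = 30 (N(r, K) = 5 + (-5)**2 = 5 + 25 = 30)
J(A, q) = 30 - q
S = 1 (S = -(30 - 1*31) = -(30 - 31) = -1*(-1) = 1)
-2222*S = -2222*1 = -2222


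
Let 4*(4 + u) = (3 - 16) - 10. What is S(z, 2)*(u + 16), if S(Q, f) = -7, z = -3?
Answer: -175/4 ≈ -43.750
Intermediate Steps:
u = -39/4 (u = -4 + ((3 - 16) - 10)/4 = -4 + (-13 - 10)/4 = -4 + (¼)*(-23) = -4 - 23/4 = -39/4 ≈ -9.7500)
S(z, 2)*(u + 16) = -7*(-39/4 + 16) = -7*25/4 = -175/4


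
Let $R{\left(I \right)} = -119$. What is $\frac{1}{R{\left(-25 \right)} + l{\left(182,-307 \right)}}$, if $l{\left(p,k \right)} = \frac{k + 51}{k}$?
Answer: $- \frac{307}{36277} \approx -0.0084627$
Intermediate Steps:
$l{\left(p,k \right)} = \frac{51 + k}{k}$
$\frac{1}{R{\left(-25 \right)} + l{\left(182,-307 \right)}} = \frac{1}{-119 + \frac{51 - 307}{-307}} = \frac{1}{-119 - - \frac{256}{307}} = \frac{1}{-119 + \frac{256}{307}} = \frac{1}{- \frac{36277}{307}} = - \frac{307}{36277}$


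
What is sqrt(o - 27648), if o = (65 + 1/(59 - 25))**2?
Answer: 3*I*sqrt(3008063)/34 ≈ 153.03*I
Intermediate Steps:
o = 4888521/1156 (o = (65 + 1/34)**2 = (2211/34)**2 = 4888521/1156 ≈ 4228.8)
sqrt(o - 27648) = sqrt(4888521/1156 - 27648) = sqrt(-27072567/1156) = 3*I*sqrt(3008063)/34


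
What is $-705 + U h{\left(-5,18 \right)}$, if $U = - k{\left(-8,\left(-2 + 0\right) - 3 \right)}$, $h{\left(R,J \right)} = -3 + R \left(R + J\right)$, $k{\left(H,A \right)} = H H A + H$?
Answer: $-23009$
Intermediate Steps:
$k{\left(H,A \right)} = H + A H^{2}$ ($k{\left(H,A \right)} = H^{2} A + H = A H^{2} + H = H + A H^{2}$)
$h{\left(R,J \right)} = -3 + R \left(J + R\right)$
$U = 328$ ($U = - \left(-8\right) \left(1 + \left(\left(-2 + 0\right) - 3\right) \left(-8\right)\right) = - \left(-8\right) \left(1 + \left(-2 - 3\right) \left(-8\right)\right) = - \left(-8\right) \left(1 - -40\right) = - \left(-8\right) \left(1 + 40\right) = - \left(-8\right) 41 = \left(-1\right) \left(-328\right) = 328$)
$-705 + U h{\left(-5,18 \right)} = -705 + 328 \left(-3 + \left(-5\right)^{2} + 18 \left(-5\right)\right) = -705 + 328 \left(-3 + 25 - 90\right) = -705 + 328 \left(-68\right) = -705 - 22304 = -23009$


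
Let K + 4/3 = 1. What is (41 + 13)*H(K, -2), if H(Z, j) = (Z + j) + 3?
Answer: 36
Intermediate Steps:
K = -1/3 (K = -4/3 + 1 = -1/3 ≈ -0.33333)
H(Z, j) = 3 + Z + j
(41 + 13)*H(K, -2) = (41 + 13)*(3 - 1/3 - 2) = 54*(2/3) = 36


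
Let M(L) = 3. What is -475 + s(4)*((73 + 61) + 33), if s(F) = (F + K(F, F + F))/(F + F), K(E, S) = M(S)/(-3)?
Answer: -3299/8 ≈ -412.38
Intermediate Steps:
K(E, S) = -1 (K(E, S) = 3/(-3) = 3*(-⅓) = -1)
s(F) = (-1 + F)/(2*F) (s(F) = (F - 1)/(F + F) = (-1 + F)/((2*F)) = (-1 + F)*(1/(2*F)) = (-1 + F)/(2*F))
-475 + s(4)*((73 + 61) + 33) = -475 + ((½)*(-1 + 4)/4)*((73 + 61) + 33) = -475 + ((½)*(¼)*3)*(134 + 33) = -475 + (3/8)*167 = -475 + 501/8 = -3299/8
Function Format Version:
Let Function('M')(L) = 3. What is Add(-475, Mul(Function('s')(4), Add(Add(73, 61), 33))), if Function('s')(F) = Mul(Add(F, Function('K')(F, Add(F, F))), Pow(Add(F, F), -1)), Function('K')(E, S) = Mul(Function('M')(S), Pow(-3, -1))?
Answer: Rational(-3299, 8) ≈ -412.38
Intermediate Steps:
Function('K')(E, S) = -1 (Function('K')(E, S) = Mul(3, Pow(-3, -1)) = Mul(3, Rational(-1, 3)) = -1)
Function('s')(F) = Mul(Rational(1, 2), Pow(F, -1), Add(-1, F)) (Function('s')(F) = Mul(Add(F, -1), Pow(Add(F, F), -1)) = Mul(Add(-1, F), Pow(Mul(2, F), -1)) = Mul(Add(-1, F), Mul(Rational(1, 2), Pow(F, -1))) = Mul(Rational(1, 2), Pow(F, -1), Add(-1, F)))
Add(-475, Mul(Function('s')(4), Add(Add(73, 61), 33))) = Add(-475, Mul(Mul(Rational(1, 2), Pow(4, -1), Add(-1, 4)), Add(Add(73, 61), 33))) = Add(-475, Mul(Mul(Rational(1, 2), Rational(1, 4), 3), Add(134, 33))) = Add(-475, Mul(Rational(3, 8), 167)) = Add(-475, Rational(501, 8)) = Rational(-3299, 8)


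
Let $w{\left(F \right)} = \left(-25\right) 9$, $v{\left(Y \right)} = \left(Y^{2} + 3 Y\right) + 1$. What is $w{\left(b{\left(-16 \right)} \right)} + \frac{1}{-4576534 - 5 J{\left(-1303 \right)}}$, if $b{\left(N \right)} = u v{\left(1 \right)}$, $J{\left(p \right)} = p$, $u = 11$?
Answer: $- \frac{1028254276}{4570019} \approx -225.0$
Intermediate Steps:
$v{\left(Y \right)} = 1 + Y^{2} + 3 Y$
$b{\left(N \right)} = 55$ ($b{\left(N \right)} = 11 \left(1 + 1^{2} + 3 \cdot 1\right) = 11 \left(1 + 1 + 3\right) = 11 \cdot 5 = 55$)
$w{\left(F \right)} = -225$
$w{\left(b{\left(-16 \right)} \right)} + \frac{1}{-4576534 - 5 J{\left(-1303 \right)}} = -225 + \frac{1}{-4576534 - -6515} = -225 + \frac{1}{-4576534 + 6515} = -225 + \frac{1}{-4570019} = -225 - \frac{1}{4570019} = - \frac{1028254276}{4570019}$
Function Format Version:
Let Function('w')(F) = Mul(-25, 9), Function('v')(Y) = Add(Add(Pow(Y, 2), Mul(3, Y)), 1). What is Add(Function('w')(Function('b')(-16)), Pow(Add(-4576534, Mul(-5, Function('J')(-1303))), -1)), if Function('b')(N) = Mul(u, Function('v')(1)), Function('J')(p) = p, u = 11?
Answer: Rational(-1028254276, 4570019) ≈ -225.00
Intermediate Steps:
Function('v')(Y) = Add(1, Pow(Y, 2), Mul(3, Y))
Function('b')(N) = 55 (Function('b')(N) = Mul(11, Add(1, Pow(1, 2), Mul(3, 1))) = Mul(11, Add(1, 1, 3)) = Mul(11, 5) = 55)
Function('w')(F) = -225
Add(Function('w')(Function('b')(-16)), Pow(Add(-4576534, Mul(-5, Function('J')(-1303))), -1)) = Add(-225, Pow(Add(-4576534, Mul(-5, -1303)), -1)) = Add(-225, Pow(Add(-4576534, 6515), -1)) = Add(-225, Pow(-4570019, -1)) = Add(-225, Rational(-1, 4570019)) = Rational(-1028254276, 4570019)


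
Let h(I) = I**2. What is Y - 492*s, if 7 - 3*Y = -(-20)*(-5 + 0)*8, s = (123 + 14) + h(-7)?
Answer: -91243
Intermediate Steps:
s = 186 (s = (123 + 14) + (-7)**2 = 137 + 49 = 186)
Y = 269 (Y = 7/3 - (-(-20)*(-5 + 0))*8/3 = 7/3 - (-(-20)*(-5))*8/3 = 7/3 - (-4*25)*8/3 = 7/3 - (-100)*8/3 = 7/3 - 1/3*(-800) = 7/3 + 800/3 = 269)
Y - 492*s = 269 - 492*186 = 269 - 91512 = -91243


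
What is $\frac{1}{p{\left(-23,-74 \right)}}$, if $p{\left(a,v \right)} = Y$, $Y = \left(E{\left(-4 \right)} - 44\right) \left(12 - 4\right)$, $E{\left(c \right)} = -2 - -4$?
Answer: $- \frac{1}{336} \approx -0.0029762$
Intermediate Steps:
$E{\left(c \right)} = 2$ ($E{\left(c \right)} = -2 + 4 = 2$)
$Y = -336$ ($Y = \left(2 - 44\right) \left(12 - 4\right) = \left(-42\right) 8 = -336$)
$p{\left(a,v \right)} = -336$
$\frac{1}{p{\left(-23,-74 \right)}} = \frac{1}{-336} = - \frac{1}{336}$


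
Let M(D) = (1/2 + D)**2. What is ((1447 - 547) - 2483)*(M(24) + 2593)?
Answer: -20219659/4 ≈ -5.0549e+6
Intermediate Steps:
M(D) = (1/2 + D)**2
((1447 - 547) - 2483)*(M(24) + 2593) = ((1447 - 547) - 2483)*((1 + 2*24)**2/4 + 2593) = (900 - 2483)*((1 + 48)**2/4 + 2593) = -1583*((1/4)*49**2 + 2593) = -1583*((1/4)*2401 + 2593) = -1583*(2401/4 + 2593) = -1583*12773/4 = -20219659/4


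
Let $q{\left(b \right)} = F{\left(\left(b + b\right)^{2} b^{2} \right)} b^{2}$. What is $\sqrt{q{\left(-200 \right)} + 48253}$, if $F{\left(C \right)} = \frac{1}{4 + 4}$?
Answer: $3 \sqrt{5917} \approx 230.77$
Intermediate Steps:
$F{\left(C \right)} = \frac{1}{8}$
$q{\left(b \right)} = \frac{b^{2}}{8}$
$\sqrt{q{\left(-200 \right)} + 48253} = \sqrt{\frac{\left(-200\right)^{2}}{8} + 48253} = \sqrt{\frac{1}{8} \cdot 40000 + 48253} = \sqrt{5000 + 48253} = \sqrt{53253} = 3 \sqrt{5917}$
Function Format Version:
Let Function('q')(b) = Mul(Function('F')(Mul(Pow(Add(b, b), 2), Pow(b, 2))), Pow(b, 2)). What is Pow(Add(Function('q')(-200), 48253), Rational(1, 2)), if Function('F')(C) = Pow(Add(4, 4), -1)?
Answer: Mul(3, Pow(5917, Rational(1, 2))) ≈ 230.77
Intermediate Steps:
Function('F')(C) = Rational(1, 8) (Function('F')(C) = Pow(8, -1) = Rational(1, 8))
Function('q')(b) = Mul(Rational(1, 8), Pow(b, 2))
Pow(Add(Function('q')(-200), 48253), Rational(1, 2)) = Pow(Add(Mul(Rational(1, 8), Pow(-200, 2)), 48253), Rational(1, 2)) = Pow(Add(Mul(Rational(1, 8), 40000), 48253), Rational(1, 2)) = Pow(Add(5000, 48253), Rational(1, 2)) = Pow(53253, Rational(1, 2)) = Mul(3, Pow(5917, Rational(1, 2)))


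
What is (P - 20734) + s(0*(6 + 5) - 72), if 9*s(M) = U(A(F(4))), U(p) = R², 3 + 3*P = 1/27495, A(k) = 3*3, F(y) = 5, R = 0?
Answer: -1710326474/82485 ≈ -20735.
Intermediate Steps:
A(k) = 9
P = -82484/82485 (P = -1 + (⅓)/27495 = -1 + (⅓)*(1/27495) = -1 + 1/82485 = -82484/82485 ≈ -0.99999)
U(p) = 0 (U(p) = 0² = 0)
s(M) = 0 (s(M) = (⅑)*0 = 0)
(P - 20734) + s(0*(6 + 5) - 72) = (-82484/82485 - 20734) + 0 = -1710326474/82485 + 0 = -1710326474/82485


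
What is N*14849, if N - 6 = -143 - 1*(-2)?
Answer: -2004615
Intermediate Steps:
N = -135 (N = 6 + (-143 - 1*(-2)) = 6 + (-143 + 2) = 6 - 141 = -135)
N*14849 = -135*14849 = -2004615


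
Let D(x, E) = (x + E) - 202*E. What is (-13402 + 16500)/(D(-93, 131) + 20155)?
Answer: -3098/6269 ≈ -0.49418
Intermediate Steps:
D(x, E) = x - 201*E (D(x, E) = (E + x) - 202*E = x - 201*E)
(-13402 + 16500)/(D(-93, 131) + 20155) = (-13402 + 16500)/((-93 - 201*131) + 20155) = 3098/((-93 - 26331) + 20155) = 3098/(-26424 + 20155) = 3098/(-6269) = 3098*(-1/6269) = -3098/6269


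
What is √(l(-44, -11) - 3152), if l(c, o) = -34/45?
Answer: I*√709370/15 ≈ 56.149*I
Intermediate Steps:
l(c, o) = -34/45 (l(c, o) = -34*1/45 = -34/45)
√(l(-44, -11) - 3152) = √(-34/45 - 3152) = √(-141874/45) = I*√709370/15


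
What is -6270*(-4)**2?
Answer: -100320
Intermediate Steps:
-6270*(-4)**2 = -6270*16 = -1*100320 = -100320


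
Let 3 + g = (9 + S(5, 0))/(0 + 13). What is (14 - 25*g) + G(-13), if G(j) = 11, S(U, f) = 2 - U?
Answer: 1150/13 ≈ 88.462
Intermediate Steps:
g = -33/13 (g = -3 + (9 + (2 - 1*5))/(0 + 13) = -3 + (9 + (2 - 5))/13 = -3 + (9 - 3)*(1/13) = -3 + 6*(1/13) = -3 + 6/13 = -33/13 ≈ -2.5385)
(14 - 25*g) + G(-13) = (14 - 25*(-33/13)) + 11 = (14 + 825/13) + 11 = 1007/13 + 11 = 1150/13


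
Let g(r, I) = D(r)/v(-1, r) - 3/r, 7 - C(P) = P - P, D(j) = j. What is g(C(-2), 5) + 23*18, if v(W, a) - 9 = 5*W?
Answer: 11629/28 ≈ 415.32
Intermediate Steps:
v(W, a) = 9 + 5*W
C(P) = 7 (C(P) = 7 - (P - P) = 7 - 1*0 = 7 + 0 = 7)
g(r, I) = -3/r + r/4 (g(r, I) = r/(9 + 5*(-1)) - 3/r = r/(9 - 5) - 3/r = r/4 - 3/r = -3/r + r/4)
g(C(-2), 5) + 23*18 = (-3/7 + (¼)*7) + 23*18 = (-3*⅐ + 7/4) + 414 = (-3/7 + 7/4) + 414 = 37/28 + 414 = 11629/28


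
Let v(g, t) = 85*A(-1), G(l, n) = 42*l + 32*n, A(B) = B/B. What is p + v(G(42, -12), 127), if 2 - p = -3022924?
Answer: 3023011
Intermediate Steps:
A(B) = 1
G(l, n) = 32*n + 42*l
p = 3022926 (p = 2 - 1*(-3022924) = 2 + 3022924 = 3022926)
v(g, t) = 85 (v(g, t) = 85*1 = 85)
p + v(G(42, -12), 127) = 3022926 + 85 = 3023011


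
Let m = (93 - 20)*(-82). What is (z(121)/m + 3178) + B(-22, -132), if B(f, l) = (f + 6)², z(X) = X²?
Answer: 20541283/5986 ≈ 3431.6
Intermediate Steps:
m = -5986 (m = 73*(-82) = -5986)
B(f, l) = (6 + f)²
(z(121)/m + 3178) + B(-22, -132) = (121²/(-5986) + 3178) + (6 - 22)² = (14641*(-1/5986) + 3178) + (-16)² = (-14641/5986 + 3178) + 256 = 19008867/5986 + 256 = 20541283/5986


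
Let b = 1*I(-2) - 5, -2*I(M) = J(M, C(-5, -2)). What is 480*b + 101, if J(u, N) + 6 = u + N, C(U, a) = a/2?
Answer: -139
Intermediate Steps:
C(U, a) = a/2 (C(U, a) = a*(½) = a/2)
J(u, N) = -6 + N + u (J(u, N) = -6 + (u + N) = -6 + (N + u) = -6 + N + u)
I(M) = 7/2 - M/2 (I(M) = -(-6 + (½)*(-2) + M)/2 = -(-6 - 1 + M)/2 = -(-7 + M)/2 = 7/2 - M/2)
b = -½ (b = 1*(7/2 - ½*(-2)) - 5 = 1*(7/2 + 1) - 5 = 1*(9/2) - 5 = 9/2 - 5 = -½ ≈ -0.50000)
480*b + 101 = 480*(-½) + 101 = -240 + 101 = -139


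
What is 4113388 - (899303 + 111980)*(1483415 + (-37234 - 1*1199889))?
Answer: -249066799248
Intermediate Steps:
4113388 - (899303 + 111980)*(1483415 + (-37234 - 1*1199889)) = 4113388 - 1011283*(1483415 + (-37234 - 1199889)) = 4113388 - 1011283*(1483415 - 1237123) = 4113388 - 1011283*246292 = 4113388 - 1*249070912636 = 4113388 - 249070912636 = -249066799248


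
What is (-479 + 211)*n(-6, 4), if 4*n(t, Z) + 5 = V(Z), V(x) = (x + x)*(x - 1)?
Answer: -1273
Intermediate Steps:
V(x) = 2*x*(-1 + x) (V(x) = (2*x)*(-1 + x) = 2*x*(-1 + x))
n(t, Z) = -5/4 + Z*(-1 + Z)/2 (n(t, Z) = -5/4 + (2*Z*(-1 + Z))/4 = -5/4 + Z*(-1 + Z)/2)
(-479 + 211)*n(-6, 4) = (-479 + 211)*(-5/4 + (½)*4*(-1 + 4)) = -268*(-5/4 + (½)*4*3) = -268*(-5/4 + 6) = -268*19/4 = -1273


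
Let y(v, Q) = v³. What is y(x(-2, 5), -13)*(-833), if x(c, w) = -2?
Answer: 6664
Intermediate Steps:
y(x(-2, 5), -13)*(-833) = (-2)³*(-833) = -8*(-833) = 6664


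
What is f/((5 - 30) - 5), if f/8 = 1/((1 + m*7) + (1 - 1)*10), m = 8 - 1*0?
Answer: -4/855 ≈ -0.0046784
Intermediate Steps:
m = 8 (m = 8 + 0 = 8)
f = 8/57 (f = 8/((1 + 8*7) + (1 - 1)*10) = 8/((1 + 56) + 0*10) = 8/(57 + 0) = 8/57 ≈ 0.14035)
f/((5 - 30) - 5) = 8/(57*((5 - 30) - 5)) = 8/(57*(-25 - 5)) = (8/57)/(-30) = (8/57)*(-1/30) = -4/855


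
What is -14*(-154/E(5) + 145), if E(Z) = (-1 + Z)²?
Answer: -7581/4 ≈ -1895.3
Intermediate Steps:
-14*(-154/E(5) + 145) = -14*(-154/(-1 + 5)² + 145) = -14*(-154/(4²) + 145) = -14*(-154/16 + 145) = -14*(-154*1/16 + 145) = -14*(-77/8 + 145) = -14*1083/8 = -7581/4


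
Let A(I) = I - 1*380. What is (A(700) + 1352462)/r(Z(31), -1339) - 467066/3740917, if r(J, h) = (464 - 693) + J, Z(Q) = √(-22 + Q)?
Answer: -2530375369005/422723621 ≈ -5985.9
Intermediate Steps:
A(I) = -380 + I (A(I) = I - 380 = -380 + I)
r(J, h) = -229 + J
(A(700) + 1352462)/r(Z(31), -1339) - 467066/3740917 = ((-380 + 700) + 1352462)/(-229 + √(-22 + 31)) - 467066/3740917 = (320 + 1352462)/(-229 + √9) - 467066*1/3740917 = 1352782/(-229 + 3) - 467066/3740917 = 1352782/(-226) - 467066/3740917 = 1352782*(-1/226) - 467066/3740917 = -676391/113 - 467066/3740917 = -2530375369005/422723621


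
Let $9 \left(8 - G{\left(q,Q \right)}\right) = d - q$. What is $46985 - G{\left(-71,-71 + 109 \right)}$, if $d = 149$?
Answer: $\frac{423013}{9} \approx 47001.0$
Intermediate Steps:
$G{\left(q,Q \right)} = - \frac{77}{9} + \frac{q}{9}$ ($G{\left(q,Q \right)} = 8 - \frac{149 - q}{9} = 8 + \left(- \frac{149}{9} + \frac{q}{9}\right) = - \frac{77}{9} + \frac{q}{9}$)
$46985 - G{\left(-71,-71 + 109 \right)} = 46985 - \left(- \frac{77}{9} + \frac{1}{9} \left(-71\right)\right) = 46985 - \left(- \frac{77}{9} - \frac{71}{9}\right) = 46985 - - \frac{148}{9} = 46985 + \frac{148}{9} = \frac{423013}{9}$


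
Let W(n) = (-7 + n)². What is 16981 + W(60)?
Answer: 19790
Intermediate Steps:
16981 + W(60) = 16981 + (-7 + 60)² = 16981 + 53² = 16981 + 2809 = 19790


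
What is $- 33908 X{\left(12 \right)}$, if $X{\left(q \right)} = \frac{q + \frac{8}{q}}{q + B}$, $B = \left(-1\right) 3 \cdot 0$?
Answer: $- \frac{322126}{9} \approx -35792.0$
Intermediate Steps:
$B = 0$ ($B = \left(-3\right) 0 = 0$)
$X{\left(q \right)} = \frac{q + \frac{8}{q}}{q}$ ($X{\left(q \right)} = \frac{q + \frac{8}{q}}{q + 0} = \frac{q + \frac{8}{q}}{q}$)
$- 33908 X{\left(12 \right)} = - 33908 \left(1 + \frac{8}{144}\right) = - 33908 \left(1 + 8 \cdot \frac{1}{144}\right) = - 33908 \left(1 + \frac{1}{18}\right) = \left(-33908\right) \frac{19}{18} = - \frac{322126}{9}$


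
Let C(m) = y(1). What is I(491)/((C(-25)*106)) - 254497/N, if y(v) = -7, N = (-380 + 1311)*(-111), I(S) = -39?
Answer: 27552439/10954146 ≈ 2.5153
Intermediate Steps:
N = -103341 (N = 931*(-111) = -103341)
C(m) = -7
I(491)/((C(-25)*106)) - 254497/N = -39/((-7*106)) - 254497/(-103341) = -39/(-742) - 254497*(-1/103341) = -39*(-1/742) + 254497/103341 = 39/742 + 254497/103341 = 27552439/10954146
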